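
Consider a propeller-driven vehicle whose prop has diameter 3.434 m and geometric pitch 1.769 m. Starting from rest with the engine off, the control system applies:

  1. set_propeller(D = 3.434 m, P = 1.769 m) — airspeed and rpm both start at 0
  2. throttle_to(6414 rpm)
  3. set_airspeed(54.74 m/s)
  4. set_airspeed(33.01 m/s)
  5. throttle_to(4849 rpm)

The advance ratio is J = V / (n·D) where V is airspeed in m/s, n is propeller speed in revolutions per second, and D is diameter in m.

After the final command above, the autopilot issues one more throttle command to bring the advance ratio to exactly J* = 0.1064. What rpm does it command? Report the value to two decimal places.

set_propeller: D = 3.434 m, P = 1.769 m (p = P/D = 0.515143); state ← (V=0, rpm=0)
throttle_to(6414): rpm ← 6414
set_airspeed(54.74): V ← 54.74 m/s
set_airspeed(33.01): V ← 33.01 m/s
throttle_to(4849): rpm ← 4849
final state: V = 33.01 m/s, rpm = 4849 → n = rpm/60 = 80.816667 rev/s
target J* = 0.1064; solve J* = V/(n·D) for n: n = V/(J*·D) = 33.01/(0.1064 × 3.434) = 90.344893 rev/s
rpm = 60·n = 5420.693551

rpm = 5420.69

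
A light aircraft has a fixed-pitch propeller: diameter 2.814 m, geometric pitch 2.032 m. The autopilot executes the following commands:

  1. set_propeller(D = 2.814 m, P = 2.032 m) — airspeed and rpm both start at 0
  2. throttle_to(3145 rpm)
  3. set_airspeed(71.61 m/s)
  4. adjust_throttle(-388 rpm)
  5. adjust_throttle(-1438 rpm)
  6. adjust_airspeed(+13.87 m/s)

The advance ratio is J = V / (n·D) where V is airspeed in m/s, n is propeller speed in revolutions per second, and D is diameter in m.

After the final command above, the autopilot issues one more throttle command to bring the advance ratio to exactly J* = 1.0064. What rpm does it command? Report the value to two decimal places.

rpm = 1811.01

set_propeller: D = 2.814 m, P = 2.032 m (p = P/D = 0.722104); state ← (V=0, rpm=0)
throttle_to(3145): rpm ← 3145
set_airspeed(71.61): V ← 71.61 m/s
adjust_throttle(-388): rpm ← 3145 -388 = 2757
adjust_throttle(-1438): rpm ← 2757 -1438 = 1319
adjust_airspeed(+13.87): V ← 71.61 +13.87 = 85.48 m/s
final state: V = 85.48 m/s, rpm = 1319 → n = rpm/60 = 21.983333 rev/s
target J* = 1.0064; solve J* = V/(n·D) for n: n = V/(J*·D) = 85.48/(1.0064 × 2.814) = 30.183514 rev/s
rpm = 60·n = 1811.010810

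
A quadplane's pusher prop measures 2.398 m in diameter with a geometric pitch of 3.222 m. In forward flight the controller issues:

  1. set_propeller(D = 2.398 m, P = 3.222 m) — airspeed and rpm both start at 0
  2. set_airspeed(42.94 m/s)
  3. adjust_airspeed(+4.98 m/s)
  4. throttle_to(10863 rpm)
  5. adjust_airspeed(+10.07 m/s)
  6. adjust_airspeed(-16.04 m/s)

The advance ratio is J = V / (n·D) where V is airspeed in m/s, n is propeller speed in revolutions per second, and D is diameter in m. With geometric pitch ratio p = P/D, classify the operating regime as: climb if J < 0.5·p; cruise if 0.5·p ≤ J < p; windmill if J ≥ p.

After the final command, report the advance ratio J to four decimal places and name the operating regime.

set_propeller: D = 2.398 m, P = 3.222 m (p = P/D = 1.343620); state ← (V=0, rpm=0)
set_airspeed(42.94): V ← 42.94 m/s
adjust_airspeed(+4.98): V ← 42.94 +4.98 = 47.92 m/s
throttle_to(10863): rpm ← 10863
adjust_airspeed(+10.07): V ← 47.92 +10.07 = 57.99 m/s
adjust_airspeed(-16.04): V ← 57.99 -16.04 = 41.95 m/s
final state: V = 41.95 m/s, rpm = 10863 → n = rpm/60 = 181.050000 rev/s
J = V / (n·D) = 41.95 / (181.050000 × 2.398) = 0.096624
regime bands: climb J<0.6718 | cruise [0.6718, 1.3436) | windmill J≥1.3436
J = 0.0966 → climb

J = 0.0966, regime = climb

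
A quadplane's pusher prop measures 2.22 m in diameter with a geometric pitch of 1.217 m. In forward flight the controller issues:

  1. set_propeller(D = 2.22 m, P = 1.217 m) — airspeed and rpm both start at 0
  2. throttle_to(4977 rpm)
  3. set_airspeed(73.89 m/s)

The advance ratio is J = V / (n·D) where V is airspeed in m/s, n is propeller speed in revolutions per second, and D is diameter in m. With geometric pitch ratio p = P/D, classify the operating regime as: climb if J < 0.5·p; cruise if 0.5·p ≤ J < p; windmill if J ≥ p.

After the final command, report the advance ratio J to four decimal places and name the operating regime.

set_propeller: D = 2.22 m, P = 1.217 m (p = P/D = 0.548198); state ← (V=0, rpm=0)
throttle_to(4977): rpm ← 4977
set_airspeed(73.89): V ← 73.89 m/s
final state: V = 73.89 m/s, rpm = 4977 → n = rpm/60 = 82.950000 rev/s
J = V / (n·D) = 73.89 / (82.950000 × 2.22) = 0.401251
regime bands: climb J<0.2741 | cruise [0.2741, 0.5482) | windmill J≥0.5482
J = 0.4013 → cruise

J = 0.4013, regime = cruise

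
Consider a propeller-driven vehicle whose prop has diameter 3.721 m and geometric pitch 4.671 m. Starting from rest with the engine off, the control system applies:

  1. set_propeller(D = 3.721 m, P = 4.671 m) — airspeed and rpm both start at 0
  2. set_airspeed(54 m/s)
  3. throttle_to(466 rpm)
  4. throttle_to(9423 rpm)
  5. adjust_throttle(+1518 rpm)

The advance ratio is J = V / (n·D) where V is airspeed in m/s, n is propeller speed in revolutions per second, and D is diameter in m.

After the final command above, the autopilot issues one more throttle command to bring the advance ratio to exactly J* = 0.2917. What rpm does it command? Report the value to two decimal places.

rpm = 2985.03

set_propeller: D = 3.721 m, P = 4.671 m (p = P/D = 1.255308); state ← (V=0, rpm=0)
set_airspeed(54): V ← 54 m/s
throttle_to(466): rpm ← 466
throttle_to(9423): rpm ← 9423
adjust_throttle(+1518): rpm ← 9423 +1518 = 10941
final state: V = 54 m/s, rpm = 10941 → n = rpm/60 = 182.350000 rev/s
target J* = 0.2917; solve J* = V/(n·D) for n: n = V/(J*·D) = 54/(0.2917 × 3.721) = 49.750524 rev/s
rpm = 60·n = 2985.031449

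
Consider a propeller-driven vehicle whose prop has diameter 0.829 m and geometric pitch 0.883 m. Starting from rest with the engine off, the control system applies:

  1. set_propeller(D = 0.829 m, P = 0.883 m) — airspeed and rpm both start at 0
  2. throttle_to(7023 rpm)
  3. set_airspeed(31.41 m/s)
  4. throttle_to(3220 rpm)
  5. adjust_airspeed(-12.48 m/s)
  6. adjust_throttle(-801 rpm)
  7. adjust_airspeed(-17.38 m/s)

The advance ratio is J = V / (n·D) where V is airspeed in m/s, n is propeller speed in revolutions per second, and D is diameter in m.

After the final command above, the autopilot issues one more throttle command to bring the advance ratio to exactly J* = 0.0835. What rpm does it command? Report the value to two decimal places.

rpm = 1343.51

set_propeller: D = 0.829 m, P = 0.883 m (p = P/D = 1.065139); state ← (V=0, rpm=0)
throttle_to(7023): rpm ← 7023
set_airspeed(31.41): V ← 31.41 m/s
throttle_to(3220): rpm ← 3220
adjust_airspeed(-12.48): V ← 31.41 -12.48 = 18.93 m/s
adjust_throttle(-801): rpm ← 3220 -801 = 2419
adjust_airspeed(-17.38): V ← 18.93 -17.38 = 1.55 m/s
final state: V = 1.55 m/s, rpm = 2419 → n = rpm/60 = 40.316667 rev/s
target J* = 0.0835; solve J* = V/(n·D) for n: n = V/(J*·D) = 1.55/(0.0835 × 0.829) = 22.391887 rev/s
rpm = 60·n = 1343.513215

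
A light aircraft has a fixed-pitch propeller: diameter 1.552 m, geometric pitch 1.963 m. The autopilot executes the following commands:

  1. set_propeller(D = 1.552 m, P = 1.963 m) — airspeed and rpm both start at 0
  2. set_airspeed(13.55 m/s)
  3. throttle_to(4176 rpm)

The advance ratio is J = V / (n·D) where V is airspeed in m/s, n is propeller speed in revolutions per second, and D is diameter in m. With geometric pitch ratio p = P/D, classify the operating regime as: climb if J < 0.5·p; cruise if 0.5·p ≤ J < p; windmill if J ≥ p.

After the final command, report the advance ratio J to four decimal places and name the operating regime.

J = 0.1254, regime = climb

set_propeller: D = 1.552 m, P = 1.963 m (p = P/D = 1.264820); state ← (V=0, rpm=0)
set_airspeed(13.55): V ← 13.55 m/s
throttle_to(4176): rpm ← 4176
final state: V = 13.55 m/s, rpm = 4176 → n = rpm/60 = 69.600000 rev/s
J = V / (n·D) = 13.55 / (69.600000 × 1.552) = 0.125441
regime bands: climb J<0.6324 | cruise [0.6324, 1.2648) | windmill J≥1.2648
J = 0.1254 → climb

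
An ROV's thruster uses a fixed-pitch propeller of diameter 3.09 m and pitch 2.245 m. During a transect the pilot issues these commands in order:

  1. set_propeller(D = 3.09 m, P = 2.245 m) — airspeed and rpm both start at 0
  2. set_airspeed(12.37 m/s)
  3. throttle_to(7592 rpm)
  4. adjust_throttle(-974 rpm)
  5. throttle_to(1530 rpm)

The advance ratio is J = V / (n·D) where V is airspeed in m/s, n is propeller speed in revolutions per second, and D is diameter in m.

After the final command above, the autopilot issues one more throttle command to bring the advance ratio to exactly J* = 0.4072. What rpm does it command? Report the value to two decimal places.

rpm = 589.87

set_propeller: D = 3.09 m, P = 2.245 m (p = P/D = 0.726537); state ← (V=0, rpm=0)
set_airspeed(12.37): V ← 12.37 m/s
throttle_to(7592): rpm ← 7592
adjust_throttle(-974): rpm ← 7592 -974 = 6618
throttle_to(1530): rpm ← 1530
final state: V = 12.37 m/s, rpm = 1530 → n = rpm/60 = 25.500000 rev/s
target J* = 0.4072; solve J* = V/(n·D) for n: n = V/(J*·D) = 12.37/(0.4072 × 3.09) = 9.831130 rev/s
rpm = 60·n = 589.867816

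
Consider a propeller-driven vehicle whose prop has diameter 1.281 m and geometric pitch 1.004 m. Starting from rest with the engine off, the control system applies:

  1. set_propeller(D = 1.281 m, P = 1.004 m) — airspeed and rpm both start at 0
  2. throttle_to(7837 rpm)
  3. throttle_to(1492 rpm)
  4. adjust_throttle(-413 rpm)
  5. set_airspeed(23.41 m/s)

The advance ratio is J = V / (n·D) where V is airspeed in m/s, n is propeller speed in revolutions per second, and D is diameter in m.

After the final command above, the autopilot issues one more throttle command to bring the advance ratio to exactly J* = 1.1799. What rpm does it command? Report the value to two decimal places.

rpm = 929.31

set_propeller: D = 1.281 m, P = 1.004 m (p = P/D = 0.783763); state ← (V=0, rpm=0)
throttle_to(7837): rpm ← 7837
throttle_to(1492): rpm ← 1492
adjust_throttle(-413): rpm ← 1492 -413 = 1079
set_airspeed(23.41): V ← 23.41 m/s
final state: V = 23.41 m/s, rpm = 1079 → n = rpm/60 = 17.983333 rev/s
target J* = 1.1799; solve J* = V/(n·D) for n: n = V/(J*·D) = 23.41/(1.1799 × 1.281) = 15.488419 rev/s
rpm = 60·n = 929.305127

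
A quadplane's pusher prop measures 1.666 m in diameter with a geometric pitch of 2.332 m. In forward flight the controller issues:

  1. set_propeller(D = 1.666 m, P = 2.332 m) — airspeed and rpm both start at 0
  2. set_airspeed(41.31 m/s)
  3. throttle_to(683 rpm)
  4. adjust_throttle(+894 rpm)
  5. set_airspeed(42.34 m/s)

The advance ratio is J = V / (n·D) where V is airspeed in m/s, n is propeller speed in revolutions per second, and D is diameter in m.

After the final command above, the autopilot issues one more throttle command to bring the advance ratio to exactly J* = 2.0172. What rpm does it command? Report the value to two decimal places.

set_propeller: D = 1.666 m, P = 2.332 m (p = P/D = 1.399760); state ← (V=0, rpm=0)
set_airspeed(41.31): V ← 41.31 m/s
throttle_to(683): rpm ← 683
adjust_throttle(+894): rpm ← 683 +894 = 1577
set_airspeed(42.34): V ← 42.34 m/s
final state: V = 42.34 m/s, rpm = 1577 → n = rpm/60 = 26.283333 rev/s
target J* = 2.0172; solve J* = V/(n·D) for n: n = V/(J*·D) = 42.34/(2.0172 × 1.666) = 12.598734 rev/s
rpm = 60·n = 755.924023

rpm = 755.92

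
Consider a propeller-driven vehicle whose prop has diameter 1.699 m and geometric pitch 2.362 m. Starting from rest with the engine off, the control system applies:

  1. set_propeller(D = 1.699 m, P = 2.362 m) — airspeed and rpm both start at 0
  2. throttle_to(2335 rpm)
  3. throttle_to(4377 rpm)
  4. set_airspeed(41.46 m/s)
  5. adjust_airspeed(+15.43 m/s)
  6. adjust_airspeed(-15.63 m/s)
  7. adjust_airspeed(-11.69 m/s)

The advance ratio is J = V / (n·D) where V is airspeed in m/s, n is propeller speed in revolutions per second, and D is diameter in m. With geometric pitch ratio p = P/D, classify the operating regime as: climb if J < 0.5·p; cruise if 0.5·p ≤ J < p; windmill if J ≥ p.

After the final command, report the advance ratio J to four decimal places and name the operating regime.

J = 0.2386, regime = climb

set_propeller: D = 1.699 m, P = 2.362 m (p = P/D = 1.390230); state ← (V=0, rpm=0)
throttle_to(2335): rpm ← 2335
throttle_to(4377): rpm ← 4377
set_airspeed(41.46): V ← 41.46 m/s
adjust_airspeed(+15.43): V ← 41.46 +15.43 = 56.89 m/s
adjust_airspeed(-15.63): V ← 56.89 -15.63 = 41.26 m/s
adjust_airspeed(-11.69): V ← 41.26 -11.69 = 29.57 m/s
final state: V = 29.57 m/s, rpm = 4377 → n = rpm/60 = 72.950000 rev/s
J = V / (n·D) = 29.57 / (72.950000 × 1.699) = 0.238579
regime bands: climb J<0.6951 | cruise [0.6951, 1.3902) | windmill J≥1.3902
J = 0.2386 → climb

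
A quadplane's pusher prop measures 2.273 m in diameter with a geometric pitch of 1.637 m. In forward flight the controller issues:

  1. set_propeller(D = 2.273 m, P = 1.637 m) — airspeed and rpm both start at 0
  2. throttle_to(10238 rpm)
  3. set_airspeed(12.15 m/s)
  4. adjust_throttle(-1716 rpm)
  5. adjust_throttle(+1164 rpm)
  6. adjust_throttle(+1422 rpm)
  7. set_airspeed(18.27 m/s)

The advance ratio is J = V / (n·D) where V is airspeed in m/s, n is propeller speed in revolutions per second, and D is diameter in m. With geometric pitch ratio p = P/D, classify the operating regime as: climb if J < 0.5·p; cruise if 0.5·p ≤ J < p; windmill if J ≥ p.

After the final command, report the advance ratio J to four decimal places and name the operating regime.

J = 0.0434, regime = climb

set_propeller: D = 2.273 m, P = 1.637 m (p = P/D = 0.720194); state ← (V=0, rpm=0)
throttle_to(10238): rpm ← 10238
set_airspeed(12.15): V ← 12.15 m/s
adjust_throttle(-1716): rpm ← 10238 -1716 = 8522
adjust_throttle(+1164): rpm ← 8522 +1164 = 9686
adjust_throttle(+1422): rpm ← 9686 +1422 = 11108
set_airspeed(18.27): V ← 18.27 m/s
final state: V = 18.27 m/s, rpm = 11108 → n = rpm/60 = 185.133333 rev/s
J = V / (n·D) = 18.27 / (185.133333 × 2.273) = 0.043416
regime bands: climb J<0.3601 | cruise [0.3601, 0.7202) | windmill J≥0.7202
J = 0.0434 → climb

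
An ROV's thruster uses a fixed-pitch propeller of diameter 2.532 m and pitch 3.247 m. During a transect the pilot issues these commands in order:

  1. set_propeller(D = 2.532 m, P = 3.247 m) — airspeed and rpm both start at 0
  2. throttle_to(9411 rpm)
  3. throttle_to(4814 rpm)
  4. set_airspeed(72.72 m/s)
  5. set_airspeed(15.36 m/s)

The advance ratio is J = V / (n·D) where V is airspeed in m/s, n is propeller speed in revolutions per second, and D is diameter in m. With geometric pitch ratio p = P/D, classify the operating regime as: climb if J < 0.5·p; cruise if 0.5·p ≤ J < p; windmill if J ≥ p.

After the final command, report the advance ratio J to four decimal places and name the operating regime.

set_propeller: D = 2.532 m, P = 3.247 m (p = P/D = 1.282385); state ← (V=0, rpm=0)
throttle_to(9411): rpm ← 9411
throttle_to(4814): rpm ← 4814
set_airspeed(72.72): V ← 72.72 m/s
set_airspeed(15.36): V ← 15.36 m/s
final state: V = 15.36 m/s, rpm = 4814 → n = rpm/60 = 80.233333 rev/s
J = V / (n·D) = 15.36 / (80.233333 × 2.532) = 0.075609
regime bands: climb J<0.6412 | cruise [0.6412, 1.2824) | windmill J≥1.2824
J = 0.0756 → climb

J = 0.0756, regime = climb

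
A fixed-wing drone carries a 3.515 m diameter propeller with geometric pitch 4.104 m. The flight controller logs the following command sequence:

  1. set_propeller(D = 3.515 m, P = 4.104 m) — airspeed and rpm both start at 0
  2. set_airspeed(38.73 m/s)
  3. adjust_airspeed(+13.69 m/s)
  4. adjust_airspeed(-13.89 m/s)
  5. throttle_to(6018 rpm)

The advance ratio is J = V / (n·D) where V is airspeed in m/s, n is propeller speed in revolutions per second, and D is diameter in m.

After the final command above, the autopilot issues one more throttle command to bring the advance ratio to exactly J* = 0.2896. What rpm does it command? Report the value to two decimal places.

rpm = 2271.05

set_propeller: D = 3.515 m, P = 4.104 m (p = P/D = 1.167568); state ← (V=0, rpm=0)
set_airspeed(38.73): V ← 38.73 m/s
adjust_airspeed(+13.69): V ← 38.73 +13.69 = 52.42 m/s
adjust_airspeed(-13.89): V ← 52.42 -13.89 = 38.53 m/s
throttle_to(6018): rpm ← 6018
final state: V = 38.53 m/s, rpm = 6018 → n = rpm/60 = 100.300000 rev/s
target J* = 0.2896; solve J* = V/(n·D) for n: n = V/(J*·D) = 38.53/(0.2896 × 3.515) = 37.850805 rev/s
rpm = 60·n = 2271.048309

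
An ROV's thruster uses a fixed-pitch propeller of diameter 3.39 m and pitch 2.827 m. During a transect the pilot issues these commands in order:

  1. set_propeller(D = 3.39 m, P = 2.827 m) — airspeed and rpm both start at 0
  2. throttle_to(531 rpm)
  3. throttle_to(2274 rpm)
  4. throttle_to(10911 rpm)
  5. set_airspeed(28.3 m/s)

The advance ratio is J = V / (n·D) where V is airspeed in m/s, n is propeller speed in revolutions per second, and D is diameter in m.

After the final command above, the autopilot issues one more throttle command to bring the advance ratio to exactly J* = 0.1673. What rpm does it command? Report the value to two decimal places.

set_propeller: D = 3.39 m, P = 2.827 m (p = P/D = 0.833923); state ← (V=0, rpm=0)
throttle_to(531): rpm ← 531
throttle_to(2274): rpm ← 2274
throttle_to(10911): rpm ← 10911
set_airspeed(28.3): V ← 28.3 m/s
final state: V = 28.3 m/s, rpm = 10911 → n = rpm/60 = 181.850000 rev/s
target J* = 0.1673; solve J* = V/(n·D) for n: n = V/(J*·D) = 28.3/(0.1673 × 3.39) = 49.898880 rev/s
rpm = 60·n = 2993.932790

rpm = 2993.93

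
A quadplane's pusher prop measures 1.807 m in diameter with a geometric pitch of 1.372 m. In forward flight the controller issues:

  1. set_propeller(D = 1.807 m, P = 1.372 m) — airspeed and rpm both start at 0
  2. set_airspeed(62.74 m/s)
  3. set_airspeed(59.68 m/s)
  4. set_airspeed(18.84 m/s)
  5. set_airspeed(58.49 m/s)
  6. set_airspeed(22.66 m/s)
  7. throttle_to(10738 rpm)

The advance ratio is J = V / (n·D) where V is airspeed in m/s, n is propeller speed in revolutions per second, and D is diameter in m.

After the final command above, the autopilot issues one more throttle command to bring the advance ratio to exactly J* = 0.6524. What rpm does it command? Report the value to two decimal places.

set_propeller: D = 1.807 m, P = 1.372 m (p = P/D = 0.759270); state ← (V=0, rpm=0)
set_airspeed(62.74): V ← 62.74 m/s
set_airspeed(59.68): V ← 59.68 m/s
set_airspeed(18.84): V ← 18.84 m/s
set_airspeed(58.49): V ← 58.49 m/s
set_airspeed(22.66): V ← 22.66 m/s
throttle_to(10738): rpm ← 10738
final state: V = 22.66 m/s, rpm = 10738 → n = rpm/60 = 178.966667 rev/s
target J* = 0.6524; solve J* = V/(n·D) for n: n = V/(J*·D) = 22.66/(0.6524 × 1.807) = 19.221523 rev/s
rpm = 60·n = 1153.291393

rpm = 1153.29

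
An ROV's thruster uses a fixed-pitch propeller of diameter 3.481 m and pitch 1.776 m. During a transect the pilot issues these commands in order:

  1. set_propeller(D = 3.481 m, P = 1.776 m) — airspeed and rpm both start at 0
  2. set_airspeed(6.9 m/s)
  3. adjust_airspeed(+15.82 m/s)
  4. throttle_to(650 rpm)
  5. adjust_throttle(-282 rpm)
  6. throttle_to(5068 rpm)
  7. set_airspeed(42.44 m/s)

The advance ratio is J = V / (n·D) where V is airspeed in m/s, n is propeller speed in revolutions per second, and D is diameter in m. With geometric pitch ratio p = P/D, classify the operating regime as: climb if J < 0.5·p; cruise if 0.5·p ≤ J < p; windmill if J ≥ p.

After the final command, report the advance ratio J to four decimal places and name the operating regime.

J = 0.1443, regime = climb

set_propeller: D = 3.481 m, P = 1.776 m (p = P/D = 0.510198); state ← (V=0, rpm=0)
set_airspeed(6.9): V ← 6.9 m/s
adjust_airspeed(+15.82): V ← 6.9 +15.82 = 22.72 m/s
throttle_to(650): rpm ← 650
adjust_throttle(-282): rpm ← 650 -282 = 368
throttle_to(5068): rpm ← 5068
set_airspeed(42.44): V ← 42.44 m/s
final state: V = 42.44 m/s, rpm = 5068 → n = rpm/60 = 84.466667 rev/s
J = V / (n·D) = 42.44 / (84.466667 × 3.481) = 0.144340
regime bands: climb J<0.2551 | cruise [0.2551, 0.5102) | windmill J≥0.5102
J = 0.1443 → climb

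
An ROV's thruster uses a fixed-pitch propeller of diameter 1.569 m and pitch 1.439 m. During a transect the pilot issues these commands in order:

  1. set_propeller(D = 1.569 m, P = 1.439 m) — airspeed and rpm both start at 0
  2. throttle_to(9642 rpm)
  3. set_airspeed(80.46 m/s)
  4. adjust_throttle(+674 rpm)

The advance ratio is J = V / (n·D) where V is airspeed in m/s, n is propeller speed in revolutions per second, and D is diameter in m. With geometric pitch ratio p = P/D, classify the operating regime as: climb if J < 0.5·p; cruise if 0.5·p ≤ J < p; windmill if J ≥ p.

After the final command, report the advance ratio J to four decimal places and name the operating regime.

J = 0.2983, regime = climb

set_propeller: D = 1.569 m, P = 1.439 m (p = P/D = 0.917145); state ← (V=0, rpm=0)
throttle_to(9642): rpm ← 9642
set_airspeed(80.46): V ← 80.46 m/s
adjust_throttle(+674): rpm ← 9642 +674 = 10316
final state: V = 80.46 m/s, rpm = 10316 → n = rpm/60 = 171.933333 rev/s
J = V / (n·D) = 80.46 / (171.933333 × 1.569) = 0.298261
regime bands: climb J<0.4586 | cruise [0.4586, 0.9171) | windmill J≥0.9171
J = 0.2983 → climb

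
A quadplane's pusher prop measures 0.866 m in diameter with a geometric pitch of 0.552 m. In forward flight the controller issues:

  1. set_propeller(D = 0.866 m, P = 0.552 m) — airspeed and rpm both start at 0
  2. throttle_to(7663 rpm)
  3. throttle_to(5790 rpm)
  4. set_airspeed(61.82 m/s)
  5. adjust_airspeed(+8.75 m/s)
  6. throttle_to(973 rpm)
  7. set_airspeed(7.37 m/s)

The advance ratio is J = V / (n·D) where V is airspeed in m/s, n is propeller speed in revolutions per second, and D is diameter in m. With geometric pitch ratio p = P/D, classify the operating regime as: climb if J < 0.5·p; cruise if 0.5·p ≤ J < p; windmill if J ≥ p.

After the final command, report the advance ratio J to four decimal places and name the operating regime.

set_propeller: D = 0.866 m, P = 0.552 m (p = P/D = 0.637413); state ← (V=0, rpm=0)
throttle_to(7663): rpm ← 7663
throttle_to(5790): rpm ← 5790
set_airspeed(61.82): V ← 61.82 m/s
adjust_airspeed(+8.75): V ← 61.82 +8.75 = 70.57 m/s
throttle_to(973): rpm ← 973
set_airspeed(7.37): V ← 7.37 m/s
final state: V = 7.37 m/s, rpm = 973 → n = rpm/60 = 16.216667 rev/s
J = V / (n·D) = 7.37 / (16.216667 × 0.866) = 0.524793
regime bands: climb J<0.3187 | cruise [0.3187, 0.6374) | windmill J≥0.6374
J = 0.5248 → cruise

J = 0.5248, regime = cruise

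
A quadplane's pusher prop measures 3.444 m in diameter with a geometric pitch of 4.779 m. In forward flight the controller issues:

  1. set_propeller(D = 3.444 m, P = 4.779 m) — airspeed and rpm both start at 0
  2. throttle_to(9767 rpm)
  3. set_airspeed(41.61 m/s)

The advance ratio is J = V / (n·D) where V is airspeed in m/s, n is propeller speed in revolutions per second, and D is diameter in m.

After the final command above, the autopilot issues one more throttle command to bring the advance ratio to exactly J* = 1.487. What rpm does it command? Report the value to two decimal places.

rpm = 487.50

set_propeller: D = 3.444 m, P = 4.779 m (p = P/D = 1.387631); state ← (V=0, rpm=0)
throttle_to(9767): rpm ← 9767
set_airspeed(41.61): V ← 41.61 m/s
final state: V = 41.61 m/s, rpm = 9767 → n = rpm/60 = 162.783333 rev/s
target J* = 1.487; solve J* = V/(n·D) for n: n = V/(J*·D) = 41.61/(1.487 × 3.444) = 8.125004 rev/s
rpm = 60·n = 487.500264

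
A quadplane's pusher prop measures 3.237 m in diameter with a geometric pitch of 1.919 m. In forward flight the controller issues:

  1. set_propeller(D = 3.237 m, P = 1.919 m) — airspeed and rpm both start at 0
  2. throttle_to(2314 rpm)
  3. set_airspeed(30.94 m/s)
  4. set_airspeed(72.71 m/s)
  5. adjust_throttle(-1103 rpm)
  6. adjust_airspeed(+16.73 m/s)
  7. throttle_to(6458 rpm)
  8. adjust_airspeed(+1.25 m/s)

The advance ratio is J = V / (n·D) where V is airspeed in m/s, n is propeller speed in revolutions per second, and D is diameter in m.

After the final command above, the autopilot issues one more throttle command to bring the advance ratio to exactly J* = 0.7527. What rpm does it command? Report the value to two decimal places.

set_propeller: D = 3.237 m, P = 1.919 m (p = P/D = 0.592833); state ← (V=0, rpm=0)
throttle_to(2314): rpm ← 2314
set_airspeed(30.94): V ← 30.94 m/s
set_airspeed(72.71): V ← 72.71 m/s
adjust_throttle(-1103): rpm ← 2314 -1103 = 1211
adjust_airspeed(+16.73): V ← 72.71 +16.73 = 89.44 m/s
throttle_to(6458): rpm ← 6458
adjust_airspeed(+1.25): V ← 89.44 +1.25 = 90.69 m/s
final state: V = 90.69 m/s, rpm = 6458 → n = rpm/60 = 107.633333 rev/s
target J* = 0.7527; solve J* = V/(n·D) for n: n = V/(J*·D) = 90.69/(0.7527 × 3.237) = 37.221578 rev/s
rpm = 60·n = 2233.294708

rpm = 2233.29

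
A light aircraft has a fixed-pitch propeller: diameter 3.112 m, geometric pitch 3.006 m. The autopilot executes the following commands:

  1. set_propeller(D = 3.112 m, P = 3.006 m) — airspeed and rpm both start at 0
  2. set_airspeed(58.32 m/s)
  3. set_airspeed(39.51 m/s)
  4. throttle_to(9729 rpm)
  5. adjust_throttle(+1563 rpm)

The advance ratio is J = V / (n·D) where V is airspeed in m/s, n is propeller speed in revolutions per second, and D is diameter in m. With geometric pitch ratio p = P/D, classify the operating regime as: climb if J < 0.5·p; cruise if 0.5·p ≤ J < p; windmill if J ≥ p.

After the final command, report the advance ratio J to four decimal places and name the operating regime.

set_propeller: D = 3.112 m, P = 3.006 m (p = P/D = 0.965938); state ← (V=0, rpm=0)
set_airspeed(58.32): V ← 58.32 m/s
set_airspeed(39.51): V ← 39.51 m/s
throttle_to(9729): rpm ← 9729
adjust_throttle(+1563): rpm ← 9729 +1563 = 11292
final state: V = 39.51 m/s, rpm = 11292 → n = rpm/60 = 188.200000 rev/s
J = V / (n·D) = 39.51 / (188.200000 × 3.112) = 0.067460
regime bands: climb J<0.4830 | cruise [0.4830, 0.9659) | windmill J≥0.9659
J = 0.0675 → climb

J = 0.0675, regime = climb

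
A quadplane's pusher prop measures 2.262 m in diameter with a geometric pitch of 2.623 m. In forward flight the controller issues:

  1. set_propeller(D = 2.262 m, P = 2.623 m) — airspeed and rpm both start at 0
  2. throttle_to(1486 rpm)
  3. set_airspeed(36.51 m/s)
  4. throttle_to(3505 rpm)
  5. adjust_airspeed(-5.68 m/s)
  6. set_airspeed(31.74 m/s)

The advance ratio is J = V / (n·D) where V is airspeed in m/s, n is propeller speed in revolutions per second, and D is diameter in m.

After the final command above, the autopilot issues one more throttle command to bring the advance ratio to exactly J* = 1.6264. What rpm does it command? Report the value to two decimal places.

set_propeller: D = 2.262 m, P = 2.623 m (p = P/D = 1.159593); state ← (V=0, rpm=0)
throttle_to(1486): rpm ← 1486
set_airspeed(36.51): V ← 36.51 m/s
throttle_to(3505): rpm ← 3505
adjust_airspeed(-5.68): V ← 36.51 -5.68 = 30.83 m/s
set_airspeed(31.74): V ← 31.74 m/s
final state: V = 31.74 m/s, rpm = 3505 → n = rpm/60 = 58.416667 rev/s
target J* = 1.6264; solve J* = V/(n·D) for n: n = V/(J*·D) = 31.74/(1.6264 × 2.262) = 8.627539 rev/s
rpm = 60·n = 517.652370

rpm = 517.65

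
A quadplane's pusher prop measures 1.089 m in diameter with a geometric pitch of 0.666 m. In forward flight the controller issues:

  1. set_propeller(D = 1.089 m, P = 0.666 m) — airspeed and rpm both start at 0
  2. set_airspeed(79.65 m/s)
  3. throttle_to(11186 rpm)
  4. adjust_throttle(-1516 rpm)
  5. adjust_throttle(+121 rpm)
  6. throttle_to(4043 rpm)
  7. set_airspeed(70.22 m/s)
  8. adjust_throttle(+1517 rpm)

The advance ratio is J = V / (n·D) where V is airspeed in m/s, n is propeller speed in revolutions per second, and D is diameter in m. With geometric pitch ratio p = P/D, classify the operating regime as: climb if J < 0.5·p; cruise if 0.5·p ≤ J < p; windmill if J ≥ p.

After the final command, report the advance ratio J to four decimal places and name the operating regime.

J = 0.6958, regime = windmill

set_propeller: D = 1.089 m, P = 0.666 m (p = P/D = 0.611570); state ← (V=0, rpm=0)
set_airspeed(79.65): V ← 79.65 m/s
throttle_to(11186): rpm ← 11186
adjust_throttle(-1516): rpm ← 11186 -1516 = 9670
adjust_throttle(+121): rpm ← 9670 +121 = 9791
throttle_to(4043): rpm ← 4043
set_airspeed(70.22): V ← 70.22 m/s
adjust_throttle(+1517): rpm ← 4043 +1517 = 5560
final state: V = 70.22 m/s, rpm = 5560 → n = rpm/60 = 92.666667 rev/s
J = V / (n·D) = 70.22 / (92.666667 × 1.089) = 0.695840
regime bands: climb J<0.3058 | cruise [0.3058, 0.6116) | windmill J≥0.6116
J = 0.6958 → windmill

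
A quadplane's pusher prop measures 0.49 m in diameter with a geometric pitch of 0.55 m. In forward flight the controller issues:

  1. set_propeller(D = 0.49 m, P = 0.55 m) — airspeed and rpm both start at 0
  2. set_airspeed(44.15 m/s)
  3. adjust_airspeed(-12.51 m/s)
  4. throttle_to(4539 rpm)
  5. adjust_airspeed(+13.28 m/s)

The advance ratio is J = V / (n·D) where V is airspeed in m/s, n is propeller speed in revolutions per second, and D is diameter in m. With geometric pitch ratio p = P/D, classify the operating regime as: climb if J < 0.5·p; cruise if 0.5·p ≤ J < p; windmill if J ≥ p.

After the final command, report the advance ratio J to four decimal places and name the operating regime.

J = 1.2118, regime = windmill

set_propeller: D = 0.49 m, P = 0.55 m (p = P/D = 1.122449); state ← (V=0, rpm=0)
set_airspeed(44.15): V ← 44.15 m/s
adjust_airspeed(-12.51): V ← 44.15 -12.51 = 31.64 m/s
throttle_to(4539): rpm ← 4539
adjust_airspeed(+13.28): V ← 31.64 +13.28 = 44.92 m/s
final state: V = 44.92 m/s, rpm = 4539 → n = rpm/60 = 75.650000 rev/s
J = V / (n·D) = 44.92 / (75.650000 × 0.49) = 1.211811
regime bands: climb J<0.5612 | cruise [0.5612, 1.1224) | windmill J≥1.1224
J = 1.2118 → windmill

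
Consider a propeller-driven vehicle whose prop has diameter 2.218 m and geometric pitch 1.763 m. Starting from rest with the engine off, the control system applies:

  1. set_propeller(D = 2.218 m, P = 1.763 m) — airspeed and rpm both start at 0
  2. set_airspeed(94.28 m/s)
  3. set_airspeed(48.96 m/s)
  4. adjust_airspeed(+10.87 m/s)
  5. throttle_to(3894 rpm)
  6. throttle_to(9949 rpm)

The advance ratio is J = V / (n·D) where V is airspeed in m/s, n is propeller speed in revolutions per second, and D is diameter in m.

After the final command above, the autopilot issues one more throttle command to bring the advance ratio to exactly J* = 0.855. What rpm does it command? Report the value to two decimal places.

set_propeller: D = 2.218 m, P = 1.763 m (p = P/D = 0.794860); state ← (V=0, rpm=0)
set_airspeed(94.28): V ← 94.28 m/s
set_airspeed(48.96): V ← 48.96 m/s
adjust_airspeed(+10.87): V ← 48.96 +10.87 = 59.83 m/s
throttle_to(3894): rpm ← 3894
throttle_to(9949): rpm ← 9949
final state: V = 59.83 m/s, rpm = 9949 → n = rpm/60 = 165.816667 rev/s
target J* = 0.855; solve J* = V/(n·D) for n: n = V/(J*·D) = 59.83/(0.855 × 2.218) = 31.549418 rev/s
rpm = 60·n = 1892.965055

rpm = 1892.97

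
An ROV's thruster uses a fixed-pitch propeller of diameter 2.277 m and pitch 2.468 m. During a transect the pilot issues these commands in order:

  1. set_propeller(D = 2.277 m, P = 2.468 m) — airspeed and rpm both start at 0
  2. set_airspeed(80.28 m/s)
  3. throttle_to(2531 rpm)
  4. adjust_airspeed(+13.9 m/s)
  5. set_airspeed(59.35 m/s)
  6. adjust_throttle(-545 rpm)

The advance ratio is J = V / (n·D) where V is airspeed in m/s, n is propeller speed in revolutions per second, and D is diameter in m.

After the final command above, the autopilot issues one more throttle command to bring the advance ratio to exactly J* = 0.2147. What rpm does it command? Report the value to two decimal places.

set_propeller: D = 2.277 m, P = 2.468 m (p = P/D = 1.083882); state ← (V=0, rpm=0)
set_airspeed(80.28): V ← 80.28 m/s
throttle_to(2531): rpm ← 2531
adjust_airspeed(+13.9): V ← 80.28 +13.9 = 94.18 m/s
set_airspeed(59.35): V ← 59.35 m/s
adjust_throttle(-545): rpm ← 2531 -545 = 1986
final state: V = 59.35 m/s, rpm = 1986 → n = rpm/60 = 33.100000 rev/s
target J* = 0.2147; solve J* = V/(n·D) for n: n = V/(J*·D) = 59.35/(0.2147 × 2.277) = 121.401946 rev/s
rpm = 60·n = 7284.116759

rpm = 7284.12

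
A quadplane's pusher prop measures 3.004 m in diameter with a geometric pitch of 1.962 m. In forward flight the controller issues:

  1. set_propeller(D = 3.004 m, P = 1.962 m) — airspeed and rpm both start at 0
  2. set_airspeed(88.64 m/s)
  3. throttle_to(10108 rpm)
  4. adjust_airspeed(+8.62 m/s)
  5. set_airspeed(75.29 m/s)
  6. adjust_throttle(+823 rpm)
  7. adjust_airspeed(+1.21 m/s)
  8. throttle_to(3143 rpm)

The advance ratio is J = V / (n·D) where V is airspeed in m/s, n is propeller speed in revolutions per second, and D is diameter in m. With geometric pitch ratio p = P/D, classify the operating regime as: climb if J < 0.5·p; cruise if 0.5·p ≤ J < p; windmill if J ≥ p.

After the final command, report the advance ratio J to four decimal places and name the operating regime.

J = 0.4861, regime = cruise

set_propeller: D = 3.004 m, P = 1.962 m (p = P/D = 0.653129); state ← (V=0, rpm=0)
set_airspeed(88.64): V ← 88.64 m/s
throttle_to(10108): rpm ← 10108
adjust_airspeed(+8.62): V ← 88.64 +8.62 = 97.26 m/s
set_airspeed(75.29): V ← 75.29 m/s
adjust_throttle(+823): rpm ← 10108 +823 = 10931
adjust_airspeed(+1.21): V ← 75.29 +1.21 = 76.5 m/s
throttle_to(3143): rpm ← 3143
final state: V = 76.5 m/s, rpm = 3143 → n = rpm/60 = 52.383333 rev/s
J = V / (n·D) = 76.5 / (52.383333 × 3.004) = 0.486148
regime bands: climb J<0.3266 | cruise [0.3266, 0.6531) | windmill J≥0.6531
J = 0.4861 → cruise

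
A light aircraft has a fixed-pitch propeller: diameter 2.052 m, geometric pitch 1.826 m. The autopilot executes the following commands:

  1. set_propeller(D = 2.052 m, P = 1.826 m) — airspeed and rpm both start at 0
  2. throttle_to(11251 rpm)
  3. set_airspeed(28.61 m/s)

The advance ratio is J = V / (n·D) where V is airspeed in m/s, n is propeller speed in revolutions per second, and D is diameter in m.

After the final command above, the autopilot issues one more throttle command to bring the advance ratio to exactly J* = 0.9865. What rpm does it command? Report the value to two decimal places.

set_propeller: D = 2.052 m, P = 1.826 m (p = P/D = 0.889864); state ← (V=0, rpm=0)
throttle_to(11251): rpm ← 11251
set_airspeed(28.61): V ← 28.61 m/s
final state: V = 28.61 m/s, rpm = 11251 → n = rpm/60 = 187.516667 rev/s
target J* = 0.9865; solve J* = V/(n·D) for n: n = V/(J*·D) = 28.61/(0.9865 × 2.052) = 14.133295 rev/s
rpm = 60·n = 847.997676

rpm = 848.00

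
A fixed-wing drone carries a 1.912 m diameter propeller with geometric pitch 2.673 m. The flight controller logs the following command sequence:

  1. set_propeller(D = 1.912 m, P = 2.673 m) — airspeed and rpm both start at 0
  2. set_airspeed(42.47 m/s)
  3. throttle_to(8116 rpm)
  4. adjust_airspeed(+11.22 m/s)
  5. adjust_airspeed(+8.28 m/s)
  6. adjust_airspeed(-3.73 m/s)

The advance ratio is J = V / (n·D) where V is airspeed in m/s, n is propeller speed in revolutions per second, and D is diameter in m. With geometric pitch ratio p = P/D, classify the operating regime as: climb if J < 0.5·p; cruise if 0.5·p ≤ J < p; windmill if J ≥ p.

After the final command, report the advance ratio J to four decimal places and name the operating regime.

J = 0.2252, regime = climb

set_propeller: D = 1.912 m, P = 2.673 m (p = P/D = 1.398013); state ← (V=0, rpm=0)
set_airspeed(42.47): V ← 42.47 m/s
throttle_to(8116): rpm ← 8116
adjust_airspeed(+11.22): V ← 42.47 +11.22 = 53.69 m/s
adjust_airspeed(+8.28): V ← 53.69 +8.28 = 61.97 m/s
adjust_airspeed(-3.73): V ← 61.97 -3.73 = 58.24 m/s
final state: V = 58.24 m/s, rpm = 8116 → n = rpm/60 = 135.266667 rev/s
J = V / (n·D) = 58.24 / (135.266667 × 1.912) = 0.225187
regime bands: climb J<0.6990 | cruise [0.6990, 1.3980) | windmill J≥1.3980
J = 0.2252 → climb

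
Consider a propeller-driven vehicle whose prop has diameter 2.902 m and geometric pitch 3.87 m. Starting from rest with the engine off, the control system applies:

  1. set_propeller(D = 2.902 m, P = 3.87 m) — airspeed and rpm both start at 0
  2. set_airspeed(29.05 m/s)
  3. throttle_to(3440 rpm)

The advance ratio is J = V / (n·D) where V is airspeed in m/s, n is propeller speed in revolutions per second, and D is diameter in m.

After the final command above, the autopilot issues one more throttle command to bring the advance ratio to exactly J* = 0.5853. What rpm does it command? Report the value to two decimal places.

set_propeller: D = 2.902 m, P = 3.87 m (p = P/D = 1.333563); state ← (V=0, rpm=0)
set_airspeed(29.05): V ← 29.05 m/s
throttle_to(3440): rpm ← 3440
final state: V = 29.05 m/s, rpm = 3440 → n = rpm/60 = 57.333333 rev/s
target J* = 0.5853; solve J* = V/(n·D) for n: n = V/(J*·D) = 29.05/(0.5853 × 2.902) = 17.102918 rev/s
rpm = 60·n = 1026.175059

rpm = 1026.18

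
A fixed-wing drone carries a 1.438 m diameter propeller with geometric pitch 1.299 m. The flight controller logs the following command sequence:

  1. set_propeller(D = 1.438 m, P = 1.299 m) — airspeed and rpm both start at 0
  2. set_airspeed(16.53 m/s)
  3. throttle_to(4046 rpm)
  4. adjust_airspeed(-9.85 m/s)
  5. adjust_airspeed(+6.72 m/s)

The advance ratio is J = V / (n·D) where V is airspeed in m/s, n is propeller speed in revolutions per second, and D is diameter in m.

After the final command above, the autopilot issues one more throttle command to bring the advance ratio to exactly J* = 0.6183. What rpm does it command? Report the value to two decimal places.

set_propeller: D = 1.438 m, P = 1.299 m (p = P/D = 0.903338); state ← (V=0, rpm=0)
set_airspeed(16.53): V ← 16.53 m/s
throttle_to(4046): rpm ← 4046
adjust_airspeed(-9.85): V ← 16.53 -9.85 = 6.68 m/s
adjust_airspeed(+6.72): V ← 6.68 +6.72 = 13.4 m/s
final state: V = 13.4 m/s, rpm = 4046 → n = rpm/60 = 67.433333 rev/s
target J* = 0.6183; solve J* = V/(n·D) for n: n = V/(J*·D) = 13.4/(0.6183 × 1.438) = 15.071159 rev/s
rpm = 60·n = 904.269570

rpm = 904.27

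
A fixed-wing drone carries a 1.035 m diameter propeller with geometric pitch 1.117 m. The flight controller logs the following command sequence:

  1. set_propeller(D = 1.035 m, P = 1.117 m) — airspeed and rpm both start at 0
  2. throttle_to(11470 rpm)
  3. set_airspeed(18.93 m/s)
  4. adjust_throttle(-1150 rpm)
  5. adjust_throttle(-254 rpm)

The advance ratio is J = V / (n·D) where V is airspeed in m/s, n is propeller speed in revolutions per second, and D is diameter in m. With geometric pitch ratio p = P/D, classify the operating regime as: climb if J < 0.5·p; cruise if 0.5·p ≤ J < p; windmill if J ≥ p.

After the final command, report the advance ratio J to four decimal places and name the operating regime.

J = 0.1090, regime = climb

set_propeller: D = 1.035 m, P = 1.117 m (p = P/D = 1.079227); state ← (V=0, rpm=0)
throttle_to(11470): rpm ← 11470
set_airspeed(18.93): V ← 18.93 m/s
adjust_throttle(-1150): rpm ← 11470 -1150 = 10320
adjust_throttle(-254): rpm ← 10320 -254 = 10066
final state: V = 18.93 m/s, rpm = 10066 → n = rpm/60 = 167.766667 rev/s
J = V / (n·D) = 18.93 / (167.766667 × 1.035) = 0.109020
regime bands: climb J<0.5396 | cruise [0.5396, 1.0792) | windmill J≥1.0792
J = 0.1090 → climb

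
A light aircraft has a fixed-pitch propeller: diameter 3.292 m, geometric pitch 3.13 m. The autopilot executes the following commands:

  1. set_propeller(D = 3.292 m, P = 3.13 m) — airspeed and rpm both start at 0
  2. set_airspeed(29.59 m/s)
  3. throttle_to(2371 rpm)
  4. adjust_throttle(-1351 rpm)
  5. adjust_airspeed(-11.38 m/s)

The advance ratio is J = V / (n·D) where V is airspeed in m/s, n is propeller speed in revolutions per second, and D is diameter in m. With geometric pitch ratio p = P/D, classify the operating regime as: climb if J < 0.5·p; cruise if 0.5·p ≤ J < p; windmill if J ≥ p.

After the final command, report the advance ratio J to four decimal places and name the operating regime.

J = 0.3254, regime = climb

set_propeller: D = 3.292 m, P = 3.13 m (p = P/D = 0.950790); state ← (V=0, rpm=0)
set_airspeed(29.59): V ← 29.59 m/s
throttle_to(2371): rpm ← 2371
adjust_throttle(-1351): rpm ← 2371 -1351 = 1020
adjust_airspeed(-11.38): V ← 29.59 -11.38 = 18.21 m/s
final state: V = 18.21 m/s, rpm = 1020 → n = rpm/60 = 17.000000 rev/s
J = V / (n·D) = 18.21 / (17.000000 × 3.292) = 0.325388
regime bands: climb J<0.4754 | cruise [0.4754, 0.9508) | windmill J≥0.9508
J = 0.3254 → climb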